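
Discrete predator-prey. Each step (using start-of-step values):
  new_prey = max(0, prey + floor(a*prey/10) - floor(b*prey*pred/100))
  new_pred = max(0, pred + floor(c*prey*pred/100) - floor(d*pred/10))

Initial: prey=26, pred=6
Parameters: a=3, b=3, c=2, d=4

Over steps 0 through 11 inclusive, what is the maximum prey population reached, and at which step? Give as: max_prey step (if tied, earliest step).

Step 1: prey: 26+7-4=29; pred: 6+3-2=7
Step 2: prey: 29+8-6=31; pred: 7+4-2=9
Step 3: prey: 31+9-8=32; pred: 9+5-3=11
Step 4: prey: 32+9-10=31; pred: 11+7-4=14
Step 5: prey: 31+9-13=27; pred: 14+8-5=17
Step 6: prey: 27+8-13=22; pred: 17+9-6=20
Step 7: prey: 22+6-13=15; pred: 20+8-8=20
Step 8: prey: 15+4-9=10; pred: 20+6-8=18
Step 9: prey: 10+3-5=8; pred: 18+3-7=14
Step 10: prey: 8+2-3=7; pred: 14+2-5=11
Step 11: prey: 7+2-2=7; pred: 11+1-4=8
Max prey = 32 at step 3

Answer: 32 3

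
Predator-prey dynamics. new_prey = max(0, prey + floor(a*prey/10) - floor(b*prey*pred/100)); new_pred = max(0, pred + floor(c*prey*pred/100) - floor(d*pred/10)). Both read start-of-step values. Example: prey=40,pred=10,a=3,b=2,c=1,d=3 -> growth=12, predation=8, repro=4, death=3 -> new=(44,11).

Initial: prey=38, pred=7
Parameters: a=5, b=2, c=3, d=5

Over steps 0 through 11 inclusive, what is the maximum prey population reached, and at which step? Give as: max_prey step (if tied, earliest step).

Answer: 70 3

Derivation:
Step 1: prey: 38+19-5=52; pred: 7+7-3=11
Step 2: prey: 52+26-11=67; pred: 11+17-5=23
Step 3: prey: 67+33-30=70; pred: 23+46-11=58
Step 4: prey: 70+35-81=24; pred: 58+121-29=150
Step 5: prey: 24+12-72=0; pred: 150+108-75=183
Step 6: prey: 0+0-0=0; pred: 183+0-91=92
Step 7: prey: 0+0-0=0; pred: 92+0-46=46
Step 8: prey: 0+0-0=0; pred: 46+0-23=23
Step 9: prey: 0+0-0=0; pred: 23+0-11=12
Step 10: prey: 0+0-0=0; pred: 12+0-6=6
Step 11: prey: 0+0-0=0; pred: 6+0-3=3
Max prey = 70 at step 3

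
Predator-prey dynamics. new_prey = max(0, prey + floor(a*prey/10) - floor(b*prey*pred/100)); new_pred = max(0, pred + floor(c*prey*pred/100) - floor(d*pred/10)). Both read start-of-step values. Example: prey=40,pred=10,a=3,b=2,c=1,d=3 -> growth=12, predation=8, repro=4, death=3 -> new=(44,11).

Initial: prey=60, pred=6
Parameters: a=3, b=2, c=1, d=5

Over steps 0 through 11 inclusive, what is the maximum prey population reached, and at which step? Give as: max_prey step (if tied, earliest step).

Answer: 115 5

Derivation:
Step 1: prey: 60+18-7=71; pred: 6+3-3=6
Step 2: prey: 71+21-8=84; pred: 6+4-3=7
Step 3: prey: 84+25-11=98; pred: 7+5-3=9
Step 4: prey: 98+29-17=110; pred: 9+8-4=13
Step 5: prey: 110+33-28=115; pred: 13+14-6=21
Step 6: prey: 115+34-48=101; pred: 21+24-10=35
Step 7: prey: 101+30-70=61; pred: 35+35-17=53
Step 8: prey: 61+18-64=15; pred: 53+32-26=59
Step 9: prey: 15+4-17=2; pred: 59+8-29=38
Step 10: prey: 2+0-1=1; pred: 38+0-19=19
Step 11: prey: 1+0-0=1; pred: 19+0-9=10
Max prey = 115 at step 5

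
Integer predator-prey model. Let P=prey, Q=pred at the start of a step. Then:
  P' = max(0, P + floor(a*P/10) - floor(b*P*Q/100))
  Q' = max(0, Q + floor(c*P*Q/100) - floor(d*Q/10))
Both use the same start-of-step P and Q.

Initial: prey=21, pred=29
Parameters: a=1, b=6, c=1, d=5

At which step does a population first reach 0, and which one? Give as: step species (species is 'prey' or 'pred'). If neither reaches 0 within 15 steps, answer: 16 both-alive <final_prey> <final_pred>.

Step 1: prey: 21+2-36=0; pred: 29+6-14=21
First extinction: prey at step 1

Answer: 1 prey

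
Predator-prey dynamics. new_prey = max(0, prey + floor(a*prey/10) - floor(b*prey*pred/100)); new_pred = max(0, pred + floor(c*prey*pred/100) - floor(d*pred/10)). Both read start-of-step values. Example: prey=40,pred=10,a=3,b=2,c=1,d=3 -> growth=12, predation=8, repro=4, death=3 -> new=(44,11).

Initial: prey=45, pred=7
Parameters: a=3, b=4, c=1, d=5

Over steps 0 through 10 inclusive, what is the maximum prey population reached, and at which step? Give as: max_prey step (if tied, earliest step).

Step 1: prey: 45+13-12=46; pred: 7+3-3=7
Step 2: prey: 46+13-12=47; pred: 7+3-3=7
Step 3: prey: 47+14-13=48; pred: 7+3-3=7
Step 4: prey: 48+14-13=49; pred: 7+3-3=7
Step 5: prey: 49+14-13=50; pred: 7+3-3=7
Step 6: prey: 50+15-14=51; pred: 7+3-3=7
Step 7: prey: 51+15-14=52; pred: 7+3-3=7
Step 8: prey: 52+15-14=53; pred: 7+3-3=7
Step 9: prey: 53+15-14=54; pred: 7+3-3=7
Step 10: prey: 54+16-15=55; pred: 7+3-3=7
Max prey = 55 at step 10

Answer: 55 10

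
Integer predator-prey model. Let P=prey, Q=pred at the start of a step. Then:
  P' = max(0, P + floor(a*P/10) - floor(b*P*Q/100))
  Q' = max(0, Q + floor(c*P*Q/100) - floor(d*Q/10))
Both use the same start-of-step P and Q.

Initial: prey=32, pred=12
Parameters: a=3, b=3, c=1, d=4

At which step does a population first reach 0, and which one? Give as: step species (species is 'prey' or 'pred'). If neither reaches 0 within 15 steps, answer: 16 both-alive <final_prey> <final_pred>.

Step 1: prey: 32+9-11=30; pred: 12+3-4=11
Step 2: prey: 30+9-9=30; pred: 11+3-4=10
Step 3: prey: 30+9-9=30; pred: 10+3-4=9
Step 4: prey: 30+9-8=31; pred: 9+2-3=8
Step 5: prey: 31+9-7=33; pred: 8+2-3=7
Step 6: prey: 33+9-6=36; pred: 7+2-2=7
Step 7: prey: 36+10-7=39; pred: 7+2-2=7
Step 8: prey: 39+11-8=42; pred: 7+2-2=7
Step 9: prey: 42+12-8=46; pred: 7+2-2=7
Step 10: prey: 46+13-9=50; pred: 7+3-2=8
Step 11: prey: 50+15-12=53; pred: 8+4-3=9
Step 12: prey: 53+15-14=54; pred: 9+4-3=10
Step 13: prey: 54+16-16=54; pred: 10+5-4=11
Step 14: prey: 54+16-17=53; pred: 11+5-4=12
Step 15: prey: 53+15-19=49; pred: 12+6-4=14
No extinction within 15 steps

Answer: 16 both-alive 49 14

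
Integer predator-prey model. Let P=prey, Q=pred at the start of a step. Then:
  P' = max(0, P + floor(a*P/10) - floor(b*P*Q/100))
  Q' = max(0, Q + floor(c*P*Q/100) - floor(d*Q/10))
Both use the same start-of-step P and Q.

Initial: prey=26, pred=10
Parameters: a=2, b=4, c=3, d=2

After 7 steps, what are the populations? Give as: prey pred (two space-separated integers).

Answer: 1 13

Derivation:
Step 1: prey: 26+5-10=21; pred: 10+7-2=15
Step 2: prey: 21+4-12=13; pred: 15+9-3=21
Step 3: prey: 13+2-10=5; pred: 21+8-4=25
Step 4: prey: 5+1-5=1; pred: 25+3-5=23
Step 5: prey: 1+0-0=1; pred: 23+0-4=19
Step 6: prey: 1+0-0=1; pred: 19+0-3=16
Step 7: prey: 1+0-0=1; pred: 16+0-3=13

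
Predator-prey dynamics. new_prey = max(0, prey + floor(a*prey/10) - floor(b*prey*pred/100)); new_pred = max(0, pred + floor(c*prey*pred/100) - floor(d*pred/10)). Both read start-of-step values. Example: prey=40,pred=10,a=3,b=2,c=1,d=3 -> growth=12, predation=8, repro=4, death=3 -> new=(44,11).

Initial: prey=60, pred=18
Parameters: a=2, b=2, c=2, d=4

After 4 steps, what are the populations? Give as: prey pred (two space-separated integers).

Step 1: prey: 60+12-21=51; pred: 18+21-7=32
Step 2: prey: 51+10-32=29; pred: 32+32-12=52
Step 3: prey: 29+5-30=4; pred: 52+30-20=62
Step 4: prey: 4+0-4=0; pred: 62+4-24=42

Answer: 0 42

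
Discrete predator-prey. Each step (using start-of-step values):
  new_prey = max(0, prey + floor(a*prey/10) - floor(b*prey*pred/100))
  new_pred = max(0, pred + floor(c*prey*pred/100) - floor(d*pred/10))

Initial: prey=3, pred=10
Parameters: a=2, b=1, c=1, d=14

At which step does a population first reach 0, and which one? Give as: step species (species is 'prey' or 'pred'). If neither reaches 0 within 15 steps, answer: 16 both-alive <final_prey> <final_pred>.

Step 1: prey: 3+0-0=3; pred: 10+0-14=0
First extinction: pred at step 1

Answer: 1 pred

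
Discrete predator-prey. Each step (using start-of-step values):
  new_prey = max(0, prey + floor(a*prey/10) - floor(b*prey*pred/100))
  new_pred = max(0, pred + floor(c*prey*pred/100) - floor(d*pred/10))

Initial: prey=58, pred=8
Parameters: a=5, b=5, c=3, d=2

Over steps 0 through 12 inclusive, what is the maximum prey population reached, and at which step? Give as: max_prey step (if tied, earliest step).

Answer: 64 1

Derivation:
Step 1: prey: 58+29-23=64; pred: 8+13-1=20
Step 2: prey: 64+32-64=32; pred: 20+38-4=54
Step 3: prey: 32+16-86=0; pred: 54+51-10=95
Step 4: prey: 0+0-0=0; pred: 95+0-19=76
Step 5: prey: 0+0-0=0; pred: 76+0-15=61
Step 6: prey: 0+0-0=0; pred: 61+0-12=49
Step 7: prey: 0+0-0=0; pred: 49+0-9=40
Step 8: prey: 0+0-0=0; pred: 40+0-8=32
Step 9: prey: 0+0-0=0; pred: 32+0-6=26
Step 10: prey: 0+0-0=0; pred: 26+0-5=21
Step 11: prey: 0+0-0=0; pred: 21+0-4=17
Step 12: prey: 0+0-0=0; pred: 17+0-3=14
Max prey = 64 at step 1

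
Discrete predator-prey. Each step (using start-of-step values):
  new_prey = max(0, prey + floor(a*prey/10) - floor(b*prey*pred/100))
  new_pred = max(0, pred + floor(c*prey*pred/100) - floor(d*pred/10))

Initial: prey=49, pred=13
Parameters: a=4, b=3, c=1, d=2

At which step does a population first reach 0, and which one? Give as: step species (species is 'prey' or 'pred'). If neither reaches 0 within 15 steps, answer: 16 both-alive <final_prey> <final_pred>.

Step 1: prey: 49+19-19=49; pred: 13+6-2=17
Step 2: prey: 49+19-24=44; pred: 17+8-3=22
Step 3: prey: 44+17-29=32; pred: 22+9-4=27
Step 4: prey: 32+12-25=19; pred: 27+8-5=30
Step 5: prey: 19+7-17=9; pred: 30+5-6=29
Step 6: prey: 9+3-7=5; pred: 29+2-5=26
Step 7: prey: 5+2-3=4; pred: 26+1-5=22
Step 8: prey: 4+1-2=3; pred: 22+0-4=18
Step 9: prey: 3+1-1=3; pred: 18+0-3=15
Step 10: prey: 3+1-1=3; pred: 15+0-3=12
Step 11: prey: 3+1-1=3; pred: 12+0-2=10
Step 12: prey: 3+1-0=4; pred: 10+0-2=8
Step 13: prey: 4+1-0=5; pred: 8+0-1=7
Step 14: prey: 5+2-1=6; pred: 7+0-1=6
Step 15: prey: 6+2-1=7; pred: 6+0-1=5
No extinction within 15 steps

Answer: 16 both-alive 7 5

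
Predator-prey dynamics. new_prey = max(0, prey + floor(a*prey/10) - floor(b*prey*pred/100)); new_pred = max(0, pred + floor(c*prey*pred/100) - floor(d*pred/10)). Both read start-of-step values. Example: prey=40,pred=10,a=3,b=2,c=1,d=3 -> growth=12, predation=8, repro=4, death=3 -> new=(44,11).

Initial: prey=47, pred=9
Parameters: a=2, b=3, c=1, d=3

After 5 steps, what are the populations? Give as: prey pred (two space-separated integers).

Step 1: prey: 47+9-12=44; pred: 9+4-2=11
Step 2: prey: 44+8-14=38; pred: 11+4-3=12
Step 3: prey: 38+7-13=32; pred: 12+4-3=13
Step 4: prey: 32+6-12=26; pred: 13+4-3=14
Step 5: prey: 26+5-10=21; pred: 14+3-4=13

Answer: 21 13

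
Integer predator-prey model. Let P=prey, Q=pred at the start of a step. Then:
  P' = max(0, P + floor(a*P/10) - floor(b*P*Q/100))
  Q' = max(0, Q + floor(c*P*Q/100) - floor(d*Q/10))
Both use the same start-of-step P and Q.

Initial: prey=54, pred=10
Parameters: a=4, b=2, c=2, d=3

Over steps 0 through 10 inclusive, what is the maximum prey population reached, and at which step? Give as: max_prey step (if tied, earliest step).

Answer: 69 2

Derivation:
Step 1: prey: 54+21-10=65; pred: 10+10-3=17
Step 2: prey: 65+26-22=69; pred: 17+22-5=34
Step 3: prey: 69+27-46=50; pred: 34+46-10=70
Step 4: prey: 50+20-70=0; pred: 70+70-21=119
Step 5: prey: 0+0-0=0; pred: 119+0-35=84
Step 6: prey: 0+0-0=0; pred: 84+0-25=59
Step 7: prey: 0+0-0=0; pred: 59+0-17=42
Step 8: prey: 0+0-0=0; pred: 42+0-12=30
Step 9: prey: 0+0-0=0; pred: 30+0-9=21
Step 10: prey: 0+0-0=0; pred: 21+0-6=15
Max prey = 69 at step 2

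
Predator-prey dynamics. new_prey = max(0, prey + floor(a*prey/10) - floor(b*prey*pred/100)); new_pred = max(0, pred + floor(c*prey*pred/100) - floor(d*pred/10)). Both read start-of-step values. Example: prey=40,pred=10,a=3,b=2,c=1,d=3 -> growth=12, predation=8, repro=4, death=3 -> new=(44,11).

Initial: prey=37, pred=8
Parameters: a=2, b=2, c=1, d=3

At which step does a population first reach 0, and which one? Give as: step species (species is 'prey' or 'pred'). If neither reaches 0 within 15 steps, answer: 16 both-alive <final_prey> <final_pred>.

Answer: 16 both-alive 16 10

Derivation:
Step 1: prey: 37+7-5=39; pred: 8+2-2=8
Step 2: prey: 39+7-6=40; pred: 8+3-2=9
Step 3: prey: 40+8-7=41; pred: 9+3-2=10
Step 4: prey: 41+8-8=41; pred: 10+4-3=11
Step 5: prey: 41+8-9=40; pred: 11+4-3=12
Step 6: prey: 40+8-9=39; pred: 12+4-3=13
Step 7: prey: 39+7-10=36; pred: 13+5-3=15
Step 8: prey: 36+7-10=33; pred: 15+5-4=16
Step 9: prey: 33+6-10=29; pred: 16+5-4=17
Step 10: prey: 29+5-9=25; pred: 17+4-5=16
Step 11: prey: 25+5-8=22; pred: 16+4-4=16
Step 12: prey: 22+4-7=19; pred: 16+3-4=15
Step 13: prey: 19+3-5=17; pred: 15+2-4=13
Step 14: prey: 17+3-4=16; pred: 13+2-3=12
Step 15: prey: 16+3-3=16; pred: 12+1-3=10
No extinction within 15 steps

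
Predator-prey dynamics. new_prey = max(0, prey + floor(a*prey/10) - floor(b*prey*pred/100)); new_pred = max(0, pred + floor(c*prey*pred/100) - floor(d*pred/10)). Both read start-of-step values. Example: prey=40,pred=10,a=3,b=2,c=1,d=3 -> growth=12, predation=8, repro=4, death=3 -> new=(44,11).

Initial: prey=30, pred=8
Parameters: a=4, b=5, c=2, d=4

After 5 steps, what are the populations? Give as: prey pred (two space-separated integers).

Answer: 13 14

Derivation:
Step 1: prey: 30+12-12=30; pred: 8+4-3=9
Step 2: prey: 30+12-13=29; pred: 9+5-3=11
Step 3: prey: 29+11-15=25; pred: 11+6-4=13
Step 4: prey: 25+10-16=19; pred: 13+6-5=14
Step 5: prey: 19+7-13=13; pred: 14+5-5=14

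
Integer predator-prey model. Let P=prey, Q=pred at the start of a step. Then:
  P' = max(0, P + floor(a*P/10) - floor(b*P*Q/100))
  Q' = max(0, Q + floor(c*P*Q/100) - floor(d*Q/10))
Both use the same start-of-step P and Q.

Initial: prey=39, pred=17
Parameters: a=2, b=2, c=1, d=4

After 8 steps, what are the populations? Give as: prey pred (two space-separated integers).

Answer: 25 5

Derivation:
Step 1: prey: 39+7-13=33; pred: 17+6-6=17
Step 2: prey: 33+6-11=28; pred: 17+5-6=16
Step 3: prey: 28+5-8=25; pred: 16+4-6=14
Step 4: prey: 25+5-7=23; pred: 14+3-5=12
Step 5: prey: 23+4-5=22; pred: 12+2-4=10
Step 6: prey: 22+4-4=22; pred: 10+2-4=8
Step 7: prey: 22+4-3=23; pred: 8+1-3=6
Step 8: prey: 23+4-2=25; pred: 6+1-2=5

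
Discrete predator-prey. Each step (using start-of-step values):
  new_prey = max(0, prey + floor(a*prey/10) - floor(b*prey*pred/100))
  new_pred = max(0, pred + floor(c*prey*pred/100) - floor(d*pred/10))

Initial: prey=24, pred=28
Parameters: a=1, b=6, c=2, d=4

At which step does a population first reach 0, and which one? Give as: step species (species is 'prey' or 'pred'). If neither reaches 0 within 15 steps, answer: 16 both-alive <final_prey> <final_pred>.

Answer: 1 prey

Derivation:
Step 1: prey: 24+2-40=0; pred: 28+13-11=30
First extinction: prey at step 1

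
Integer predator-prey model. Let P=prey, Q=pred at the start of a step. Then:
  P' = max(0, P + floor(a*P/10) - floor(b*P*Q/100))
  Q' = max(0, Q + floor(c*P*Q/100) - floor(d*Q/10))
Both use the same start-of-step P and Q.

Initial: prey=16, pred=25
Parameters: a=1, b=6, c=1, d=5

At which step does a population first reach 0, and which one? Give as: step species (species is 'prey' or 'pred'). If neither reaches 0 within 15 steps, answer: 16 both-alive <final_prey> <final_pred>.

Step 1: prey: 16+1-24=0; pred: 25+4-12=17
First extinction: prey at step 1

Answer: 1 prey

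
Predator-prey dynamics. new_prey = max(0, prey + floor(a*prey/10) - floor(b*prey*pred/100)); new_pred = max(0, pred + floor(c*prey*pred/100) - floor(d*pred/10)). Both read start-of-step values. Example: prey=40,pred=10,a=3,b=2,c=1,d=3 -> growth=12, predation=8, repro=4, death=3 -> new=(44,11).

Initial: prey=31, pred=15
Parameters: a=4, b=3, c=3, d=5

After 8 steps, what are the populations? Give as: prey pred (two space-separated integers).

Step 1: prey: 31+12-13=30; pred: 15+13-7=21
Step 2: prey: 30+12-18=24; pred: 21+18-10=29
Step 3: prey: 24+9-20=13; pred: 29+20-14=35
Step 4: prey: 13+5-13=5; pred: 35+13-17=31
Step 5: prey: 5+2-4=3; pred: 31+4-15=20
Step 6: prey: 3+1-1=3; pred: 20+1-10=11
Step 7: prey: 3+1-0=4; pred: 11+0-5=6
Step 8: prey: 4+1-0=5; pred: 6+0-3=3

Answer: 5 3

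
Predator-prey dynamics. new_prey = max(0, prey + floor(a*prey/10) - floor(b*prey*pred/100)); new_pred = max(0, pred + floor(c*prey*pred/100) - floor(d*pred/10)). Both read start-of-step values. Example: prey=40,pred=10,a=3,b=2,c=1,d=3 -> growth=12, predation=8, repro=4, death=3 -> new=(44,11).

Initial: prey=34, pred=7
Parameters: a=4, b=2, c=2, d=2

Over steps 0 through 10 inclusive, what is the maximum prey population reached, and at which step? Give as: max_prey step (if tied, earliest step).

Answer: 56 3

Derivation:
Step 1: prey: 34+13-4=43; pred: 7+4-1=10
Step 2: prey: 43+17-8=52; pred: 10+8-2=16
Step 3: prey: 52+20-16=56; pred: 16+16-3=29
Step 4: prey: 56+22-32=46; pred: 29+32-5=56
Step 5: prey: 46+18-51=13; pred: 56+51-11=96
Step 6: prey: 13+5-24=0; pred: 96+24-19=101
Step 7: prey: 0+0-0=0; pred: 101+0-20=81
Step 8: prey: 0+0-0=0; pred: 81+0-16=65
Step 9: prey: 0+0-0=0; pred: 65+0-13=52
Step 10: prey: 0+0-0=0; pred: 52+0-10=42
Max prey = 56 at step 3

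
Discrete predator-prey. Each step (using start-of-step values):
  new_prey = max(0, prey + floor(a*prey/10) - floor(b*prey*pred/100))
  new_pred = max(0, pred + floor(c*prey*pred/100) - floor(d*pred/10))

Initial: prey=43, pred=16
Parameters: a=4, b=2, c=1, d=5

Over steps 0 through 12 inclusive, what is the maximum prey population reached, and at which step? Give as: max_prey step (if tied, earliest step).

Step 1: prey: 43+17-13=47; pred: 16+6-8=14
Step 2: prey: 47+18-13=52; pred: 14+6-7=13
Step 3: prey: 52+20-13=59; pred: 13+6-6=13
Step 4: prey: 59+23-15=67; pred: 13+7-6=14
Step 5: prey: 67+26-18=75; pred: 14+9-7=16
Step 6: prey: 75+30-24=81; pred: 16+12-8=20
Step 7: prey: 81+32-32=81; pred: 20+16-10=26
Step 8: prey: 81+32-42=71; pred: 26+21-13=34
Step 9: prey: 71+28-48=51; pred: 34+24-17=41
Step 10: prey: 51+20-41=30; pred: 41+20-20=41
Step 11: prey: 30+12-24=18; pred: 41+12-20=33
Step 12: prey: 18+7-11=14; pred: 33+5-16=22
Max prey = 81 at step 6

Answer: 81 6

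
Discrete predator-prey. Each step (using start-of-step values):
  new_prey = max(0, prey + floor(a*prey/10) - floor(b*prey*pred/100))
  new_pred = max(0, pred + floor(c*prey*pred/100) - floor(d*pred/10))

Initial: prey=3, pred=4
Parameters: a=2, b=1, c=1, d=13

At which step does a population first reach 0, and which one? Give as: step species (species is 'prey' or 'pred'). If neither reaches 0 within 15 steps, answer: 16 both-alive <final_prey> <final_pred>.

Answer: 1 pred

Derivation:
Step 1: prey: 3+0-0=3; pred: 4+0-5=0
First extinction: pred at step 1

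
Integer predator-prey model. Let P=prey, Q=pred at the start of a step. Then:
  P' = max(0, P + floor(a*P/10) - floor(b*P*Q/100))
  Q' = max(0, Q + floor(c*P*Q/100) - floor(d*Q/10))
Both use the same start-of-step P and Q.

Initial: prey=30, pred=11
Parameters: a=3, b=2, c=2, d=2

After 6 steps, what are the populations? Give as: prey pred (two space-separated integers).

Answer: 4 49

Derivation:
Step 1: prey: 30+9-6=33; pred: 11+6-2=15
Step 2: prey: 33+9-9=33; pred: 15+9-3=21
Step 3: prey: 33+9-13=29; pred: 21+13-4=30
Step 4: prey: 29+8-17=20; pred: 30+17-6=41
Step 5: prey: 20+6-16=10; pred: 41+16-8=49
Step 6: prey: 10+3-9=4; pred: 49+9-9=49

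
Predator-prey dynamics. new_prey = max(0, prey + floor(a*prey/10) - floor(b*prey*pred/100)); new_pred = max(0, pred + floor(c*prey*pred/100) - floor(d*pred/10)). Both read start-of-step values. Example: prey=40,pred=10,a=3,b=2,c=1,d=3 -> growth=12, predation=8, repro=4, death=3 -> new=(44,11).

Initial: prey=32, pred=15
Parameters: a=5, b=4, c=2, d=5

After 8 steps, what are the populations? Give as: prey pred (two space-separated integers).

Step 1: prey: 32+16-19=29; pred: 15+9-7=17
Step 2: prey: 29+14-19=24; pred: 17+9-8=18
Step 3: prey: 24+12-17=19; pred: 18+8-9=17
Step 4: prey: 19+9-12=16; pred: 17+6-8=15
Step 5: prey: 16+8-9=15; pred: 15+4-7=12
Step 6: prey: 15+7-7=15; pred: 12+3-6=9
Step 7: prey: 15+7-5=17; pred: 9+2-4=7
Step 8: prey: 17+8-4=21; pred: 7+2-3=6

Answer: 21 6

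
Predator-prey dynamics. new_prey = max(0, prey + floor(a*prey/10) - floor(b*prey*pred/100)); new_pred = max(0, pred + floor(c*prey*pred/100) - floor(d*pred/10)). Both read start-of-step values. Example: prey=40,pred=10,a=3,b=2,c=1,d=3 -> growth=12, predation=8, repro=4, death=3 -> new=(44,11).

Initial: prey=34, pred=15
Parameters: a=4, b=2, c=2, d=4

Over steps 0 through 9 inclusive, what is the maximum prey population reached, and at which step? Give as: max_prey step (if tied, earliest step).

Step 1: prey: 34+13-10=37; pred: 15+10-6=19
Step 2: prey: 37+14-14=37; pred: 19+14-7=26
Step 3: prey: 37+14-19=32; pred: 26+19-10=35
Step 4: prey: 32+12-22=22; pred: 35+22-14=43
Step 5: prey: 22+8-18=12; pred: 43+18-17=44
Step 6: prey: 12+4-10=6; pred: 44+10-17=37
Step 7: prey: 6+2-4=4; pred: 37+4-14=27
Step 8: prey: 4+1-2=3; pred: 27+2-10=19
Step 9: prey: 3+1-1=3; pred: 19+1-7=13
Max prey = 37 at step 1

Answer: 37 1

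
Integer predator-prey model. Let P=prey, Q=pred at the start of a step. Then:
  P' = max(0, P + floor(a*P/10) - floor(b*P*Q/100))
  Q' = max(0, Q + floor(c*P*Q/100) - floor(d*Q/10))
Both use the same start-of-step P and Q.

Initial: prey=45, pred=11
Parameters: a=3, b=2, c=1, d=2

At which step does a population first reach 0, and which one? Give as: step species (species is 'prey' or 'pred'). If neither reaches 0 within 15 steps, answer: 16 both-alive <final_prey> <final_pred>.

Answer: 16 both-alive 2 9

Derivation:
Step 1: prey: 45+13-9=49; pred: 11+4-2=13
Step 2: prey: 49+14-12=51; pred: 13+6-2=17
Step 3: prey: 51+15-17=49; pred: 17+8-3=22
Step 4: prey: 49+14-21=42; pred: 22+10-4=28
Step 5: prey: 42+12-23=31; pred: 28+11-5=34
Step 6: prey: 31+9-21=19; pred: 34+10-6=38
Step 7: prey: 19+5-14=10; pred: 38+7-7=38
Step 8: prey: 10+3-7=6; pred: 38+3-7=34
Step 9: prey: 6+1-4=3; pred: 34+2-6=30
Step 10: prey: 3+0-1=2; pred: 30+0-6=24
Step 11: prey: 2+0-0=2; pred: 24+0-4=20
Step 12: prey: 2+0-0=2; pred: 20+0-4=16
Step 13: prey: 2+0-0=2; pred: 16+0-3=13
Step 14: prey: 2+0-0=2; pred: 13+0-2=11
Step 15: prey: 2+0-0=2; pred: 11+0-2=9
No extinction within 15 steps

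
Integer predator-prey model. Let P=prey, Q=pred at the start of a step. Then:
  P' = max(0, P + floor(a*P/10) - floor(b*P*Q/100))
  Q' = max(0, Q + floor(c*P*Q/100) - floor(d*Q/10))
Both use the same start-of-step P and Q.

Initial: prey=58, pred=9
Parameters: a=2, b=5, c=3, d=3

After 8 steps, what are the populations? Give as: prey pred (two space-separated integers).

Step 1: prey: 58+11-26=43; pred: 9+15-2=22
Step 2: prey: 43+8-47=4; pred: 22+28-6=44
Step 3: prey: 4+0-8=0; pred: 44+5-13=36
Step 4: prey: 0+0-0=0; pred: 36+0-10=26
Step 5: prey: 0+0-0=0; pred: 26+0-7=19
Step 6: prey: 0+0-0=0; pred: 19+0-5=14
Step 7: prey: 0+0-0=0; pred: 14+0-4=10
Step 8: prey: 0+0-0=0; pred: 10+0-3=7

Answer: 0 7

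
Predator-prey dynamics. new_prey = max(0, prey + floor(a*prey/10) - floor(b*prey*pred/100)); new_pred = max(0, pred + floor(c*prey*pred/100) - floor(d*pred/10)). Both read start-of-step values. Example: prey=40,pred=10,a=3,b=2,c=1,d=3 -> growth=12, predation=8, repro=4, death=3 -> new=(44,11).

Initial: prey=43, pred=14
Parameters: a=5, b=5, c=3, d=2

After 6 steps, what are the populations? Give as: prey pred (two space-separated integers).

Step 1: prey: 43+21-30=34; pred: 14+18-2=30
Step 2: prey: 34+17-51=0; pred: 30+30-6=54
Step 3: prey: 0+0-0=0; pred: 54+0-10=44
Step 4: prey: 0+0-0=0; pred: 44+0-8=36
Step 5: prey: 0+0-0=0; pred: 36+0-7=29
Step 6: prey: 0+0-0=0; pred: 29+0-5=24

Answer: 0 24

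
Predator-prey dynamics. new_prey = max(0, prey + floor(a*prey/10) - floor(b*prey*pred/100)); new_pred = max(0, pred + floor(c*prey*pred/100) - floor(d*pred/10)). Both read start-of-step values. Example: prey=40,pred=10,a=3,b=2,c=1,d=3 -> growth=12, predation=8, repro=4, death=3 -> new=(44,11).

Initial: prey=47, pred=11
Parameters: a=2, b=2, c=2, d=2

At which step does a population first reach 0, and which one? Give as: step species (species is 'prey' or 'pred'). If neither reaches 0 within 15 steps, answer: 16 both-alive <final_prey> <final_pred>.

Step 1: prey: 47+9-10=46; pred: 11+10-2=19
Step 2: prey: 46+9-17=38; pred: 19+17-3=33
Step 3: prey: 38+7-25=20; pred: 33+25-6=52
Step 4: prey: 20+4-20=4; pred: 52+20-10=62
Step 5: prey: 4+0-4=0; pred: 62+4-12=54
First extinction: prey at step 5

Answer: 5 prey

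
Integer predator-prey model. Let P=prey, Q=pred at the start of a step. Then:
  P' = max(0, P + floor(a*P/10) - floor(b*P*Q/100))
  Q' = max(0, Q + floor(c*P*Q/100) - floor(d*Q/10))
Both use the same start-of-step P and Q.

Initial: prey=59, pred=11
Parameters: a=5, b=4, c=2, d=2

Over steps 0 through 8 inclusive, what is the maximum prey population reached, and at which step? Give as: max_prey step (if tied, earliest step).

Answer: 63 1

Derivation:
Step 1: prey: 59+29-25=63; pred: 11+12-2=21
Step 2: prey: 63+31-52=42; pred: 21+26-4=43
Step 3: prey: 42+21-72=0; pred: 43+36-8=71
Step 4: prey: 0+0-0=0; pred: 71+0-14=57
Step 5: prey: 0+0-0=0; pred: 57+0-11=46
Step 6: prey: 0+0-0=0; pred: 46+0-9=37
Step 7: prey: 0+0-0=0; pred: 37+0-7=30
Step 8: prey: 0+0-0=0; pred: 30+0-6=24
Max prey = 63 at step 1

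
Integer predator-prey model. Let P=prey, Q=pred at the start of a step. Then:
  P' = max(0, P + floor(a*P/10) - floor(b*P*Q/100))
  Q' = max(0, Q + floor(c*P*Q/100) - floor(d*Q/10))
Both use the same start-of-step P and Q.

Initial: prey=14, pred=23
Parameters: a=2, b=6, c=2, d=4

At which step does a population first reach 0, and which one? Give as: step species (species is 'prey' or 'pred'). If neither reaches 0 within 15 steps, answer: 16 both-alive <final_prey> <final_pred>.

Answer: 1 prey

Derivation:
Step 1: prey: 14+2-19=0; pred: 23+6-9=20
First extinction: prey at step 1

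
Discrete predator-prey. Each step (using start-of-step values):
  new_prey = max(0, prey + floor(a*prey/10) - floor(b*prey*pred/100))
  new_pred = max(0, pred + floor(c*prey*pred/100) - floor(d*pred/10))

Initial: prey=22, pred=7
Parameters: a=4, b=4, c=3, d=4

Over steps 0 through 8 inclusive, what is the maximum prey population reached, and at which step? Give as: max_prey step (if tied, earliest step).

Step 1: prey: 22+8-6=24; pred: 7+4-2=9
Step 2: prey: 24+9-8=25; pred: 9+6-3=12
Step 3: prey: 25+10-12=23; pred: 12+9-4=17
Step 4: prey: 23+9-15=17; pred: 17+11-6=22
Step 5: prey: 17+6-14=9; pred: 22+11-8=25
Step 6: prey: 9+3-9=3; pred: 25+6-10=21
Step 7: prey: 3+1-2=2; pred: 21+1-8=14
Step 8: prey: 2+0-1=1; pred: 14+0-5=9
Max prey = 25 at step 2

Answer: 25 2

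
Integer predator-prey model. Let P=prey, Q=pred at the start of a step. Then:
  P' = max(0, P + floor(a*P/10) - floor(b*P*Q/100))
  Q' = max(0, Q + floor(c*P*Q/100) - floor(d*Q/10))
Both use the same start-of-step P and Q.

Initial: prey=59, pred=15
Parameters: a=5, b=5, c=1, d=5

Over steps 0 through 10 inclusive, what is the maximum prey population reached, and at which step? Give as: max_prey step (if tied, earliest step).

Answer: 96 10

Derivation:
Step 1: prey: 59+29-44=44; pred: 15+8-7=16
Step 2: prey: 44+22-35=31; pred: 16+7-8=15
Step 3: prey: 31+15-23=23; pred: 15+4-7=12
Step 4: prey: 23+11-13=21; pred: 12+2-6=8
Step 5: prey: 21+10-8=23; pred: 8+1-4=5
Step 6: prey: 23+11-5=29; pred: 5+1-2=4
Step 7: prey: 29+14-5=38; pred: 4+1-2=3
Step 8: prey: 38+19-5=52; pred: 3+1-1=3
Step 9: prey: 52+26-7=71; pred: 3+1-1=3
Step 10: prey: 71+35-10=96; pred: 3+2-1=4
Max prey = 96 at step 10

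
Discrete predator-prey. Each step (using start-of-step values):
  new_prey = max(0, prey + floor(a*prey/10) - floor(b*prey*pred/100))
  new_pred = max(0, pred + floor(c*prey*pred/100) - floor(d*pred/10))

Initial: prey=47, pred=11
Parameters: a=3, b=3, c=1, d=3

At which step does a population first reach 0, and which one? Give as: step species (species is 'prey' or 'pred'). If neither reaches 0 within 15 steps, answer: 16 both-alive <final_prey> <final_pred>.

Step 1: prey: 47+14-15=46; pred: 11+5-3=13
Step 2: prey: 46+13-17=42; pred: 13+5-3=15
Step 3: prey: 42+12-18=36; pred: 15+6-4=17
Step 4: prey: 36+10-18=28; pred: 17+6-5=18
Step 5: prey: 28+8-15=21; pred: 18+5-5=18
Step 6: prey: 21+6-11=16; pred: 18+3-5=16
Step 7: prey: 16+4-7=13; pred: 16+2-4=14
Step 8: prey: 13+3-5=11; pred: 14+1-4=11
Step 9: prey: 11+3-3=11; pred: 11+1-3=9
Step 10: prey: 11+3-2=12; pred: 9+0-2=7
Step 11: prey: 12+3-2=13; pred: 7+0-2=5
Step 12: prey: 13+3-1=15; pred: 5+0-1=4
Step 13: prey: 15+4-1=18; pred: 4+0-1=3
Step 14: prey: 18+5-1=22; pred: 3+0-0=3
Step 15: prey: 22+6-1=27; pred: 3+0-0=3
No extinction within 15 steps

Answer: 16 both-alive 27 3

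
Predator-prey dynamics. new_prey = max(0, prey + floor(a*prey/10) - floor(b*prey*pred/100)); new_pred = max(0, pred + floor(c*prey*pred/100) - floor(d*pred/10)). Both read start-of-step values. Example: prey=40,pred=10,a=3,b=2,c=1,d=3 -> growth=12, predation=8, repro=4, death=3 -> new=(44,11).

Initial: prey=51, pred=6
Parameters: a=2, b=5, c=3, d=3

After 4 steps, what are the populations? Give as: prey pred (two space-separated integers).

Answer: 0 29

Derivation:
Step 1: prey: 51+10-15=46; pred: 6+9-1=14
Step 2: prey: 46+9-32=23; pred: 14+19-4=29
Step 3: prey: 23+4-33=0; pred: 29+20-8=41
Step 4: prey: 0+0-0=0; pred: 41+0-12=29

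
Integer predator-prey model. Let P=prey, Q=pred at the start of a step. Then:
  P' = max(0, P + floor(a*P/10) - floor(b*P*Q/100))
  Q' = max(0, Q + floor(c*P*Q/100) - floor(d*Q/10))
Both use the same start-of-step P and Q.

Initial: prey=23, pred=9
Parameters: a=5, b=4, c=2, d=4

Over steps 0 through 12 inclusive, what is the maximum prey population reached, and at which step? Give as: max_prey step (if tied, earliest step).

Answer: 31 3

Derivation:
Step 1: prey: 23+11-8=26; pred: 9+4-3=10
Step 2: prey: 26+13-10=29; pred: 10+5-4=11
Step 3: prey: 29+14-12=31; pred: 11+6-4=13
Step 4: prey: 31+15-16=30; pred: 13+8-5=16
Step 5: prey: 30+15-19=26; pred: 16+9-6=19
Step 6: prey: 26+13-19=20; pred: 19+9-7=21
Step 7: prey: 20+10-16=14; pred: 21+8-8=21
Step 8: prey: 14+7-11=10; pred: 21+5-8=18
Step 9: prey: 10+5-7=8; pred: 18+3-7=14
Step 10: prey: 8+4-4=8; pred: 14+2-5=11
Step 11: prey: 8+4-3=9; pred: 11+1-4=8
Step 12: prey: 9+4-2=11; pred: 8+1-3=6
Max prey = 31 at step 3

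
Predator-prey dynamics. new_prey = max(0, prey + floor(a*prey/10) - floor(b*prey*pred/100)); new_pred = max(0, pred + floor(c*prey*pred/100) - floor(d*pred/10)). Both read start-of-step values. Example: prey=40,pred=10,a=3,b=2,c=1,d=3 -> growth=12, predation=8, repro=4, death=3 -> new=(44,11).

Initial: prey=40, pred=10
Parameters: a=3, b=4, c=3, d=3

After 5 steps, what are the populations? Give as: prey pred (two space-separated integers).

Step 1: prey: 40+12-16=36; pred: 10+12-3=19
Step 2: prey: 36+10-27=19; pred: 19+20-5=34
Step 3: prey: 19+5-25=0; pred: 34+19-10=43
Step 4: prey: 0+0-0=0; pred: 43+0-12=31
Step 5: prey: 0+0-0=0; pred: 31+0-9=22

Answer: 0 22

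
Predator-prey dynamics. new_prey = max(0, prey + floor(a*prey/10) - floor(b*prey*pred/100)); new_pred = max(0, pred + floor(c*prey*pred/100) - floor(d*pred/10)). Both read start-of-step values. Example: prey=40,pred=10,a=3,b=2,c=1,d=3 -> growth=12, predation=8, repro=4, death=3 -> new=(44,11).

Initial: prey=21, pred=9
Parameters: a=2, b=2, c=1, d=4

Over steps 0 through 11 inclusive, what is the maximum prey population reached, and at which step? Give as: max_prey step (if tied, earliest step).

Answer: 63 11

Derivation:
Step 1: prey: 21+4-3=22; pred: 9+1-3=7
Step 2: prey: 22+4-3=23; pred: 7+1-2=6
Step 3: prey: 23+4-2=25; pred: 6+1-2=5
Step 4: prey: 25+5-2=28; pred: 5+1-2=4
Step 5: prey: 28+5-2=31; pred: 4+1-1=4
Step 6: prey: 31+6-2=35; pred: 4+1-1=4
Step 7: prey: 35+7-2=40; pred: 4+1-1=4
Step 8: prey: 40+8-3=45; pred: 4+1-1=4
Step 9: prey: 45+9-3=51; pred: 4+1-1=4
Step 10: prey: 51+10-4=57; pred: 4+2-1=5
Step 11: prey: 57+11-5=63; pred: 5+2-2=5
Max prey = 63 at step 11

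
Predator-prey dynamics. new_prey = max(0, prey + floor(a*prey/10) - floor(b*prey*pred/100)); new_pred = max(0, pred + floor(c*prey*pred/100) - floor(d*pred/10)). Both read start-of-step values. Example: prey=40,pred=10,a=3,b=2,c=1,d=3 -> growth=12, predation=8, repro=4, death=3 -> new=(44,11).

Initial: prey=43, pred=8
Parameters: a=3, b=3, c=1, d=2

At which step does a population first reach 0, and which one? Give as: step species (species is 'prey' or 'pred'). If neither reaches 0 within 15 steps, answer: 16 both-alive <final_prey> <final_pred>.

Answer: 16 both-alive 5 6

Derivation:
Step 1: prey: 43+12-10=45; pred: 8+3-1=10
Step 2: prey: 45+13-13=45; pred: 10+4-2=12
Step 3: prey: 45+13-16=42; pred: 12+5-2=15
Step 4: prey: 42+12-18=36; pred: 15+6-3=18
Step 5: prey: 36+10-19=27; pred: 18+6-3=21
Step 6: prey: 27+8-17=18; pred: 21+5-4=22
Step 7: prey: 18+5-11=12; pred: 22+3-4=21
Step 8: prey: 12+3-7=8; pred: 21+2-4=19
Step 9: prey: 8+2-4=6; pred: 19+1-3=17
Step 10: prey: 6+1-3=4; pred: 17+1-3=15
Step 11: prey: 4+1-1=4; pred: 15+0-3=12
Step 12: prey: 4+1-1=4; pred: 12+0-2=10
Step 13: prey: 4+1-1=4; pred: 10+0-2=8
Step 14: prey: 4+1-0=5; pred: 8+0-1=7
Step 15: prey: 5+1-1=5; pred: 7+0-1=6
No extinction within 15 steps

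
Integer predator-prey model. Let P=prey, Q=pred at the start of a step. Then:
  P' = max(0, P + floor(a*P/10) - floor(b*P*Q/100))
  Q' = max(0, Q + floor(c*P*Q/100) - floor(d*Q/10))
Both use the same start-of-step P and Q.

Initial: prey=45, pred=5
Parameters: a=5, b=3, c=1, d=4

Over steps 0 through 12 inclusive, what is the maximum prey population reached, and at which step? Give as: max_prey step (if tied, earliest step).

Answer: 152 5

Derivation:
Step 1: prey: 45+22-6=61; pred: 5+2-2=5
Step 2: prey: 61+30-9=82; pred: 5+3-2=6
Step 3: prey: 82+41-14=109; pred: 6+4-2=8
Step 4: prey: 109+54-26=137; pred: 8+8-3=13
Step 5: prey: 137+68-53=152; pred: 13+17-5=25
Step 6: prey: 152+76-114=114; pred: 25+38-10=53
Step 7: prey: 114+57-181=0; pred: 53+60-21=92
Step 8: prey: 0+0-0=0; pred: 92+0-36=56
Step 9: prey: 0+0-0=0; pred: 56+0-22=34
Step 10: prey: 0+0-0=0; pred: 34+0-13=21
Step 11: prey: 0+0-0=0; pred: 21+0-8=13
Step 12: prey: 0+0-0=0; pred: 13+0-5=8
Max prey = 152 at step 5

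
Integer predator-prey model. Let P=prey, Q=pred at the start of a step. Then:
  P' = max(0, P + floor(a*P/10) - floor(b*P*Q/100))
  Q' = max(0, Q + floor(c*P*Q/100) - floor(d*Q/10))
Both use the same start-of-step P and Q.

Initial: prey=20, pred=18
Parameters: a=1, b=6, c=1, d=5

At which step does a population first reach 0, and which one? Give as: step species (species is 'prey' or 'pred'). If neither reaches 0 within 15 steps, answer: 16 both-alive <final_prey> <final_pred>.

Step 1: prey: 20+2-21=1; pred: 18+3-9=12
Step 2: prey: 1+0-0=1; pred: 12+0-6=6
Step 3: prey: 1+0-0=1; pred: 6+0-3=3
Step 4: prey: 1+0-0=1; pred: 3+0-1=2
Step 5: prey: 1+0-0=1; pred: 2+0-1=1
Step 6: prey: 1+0-0=1; pred: 1+0-0=1
Steps 7-15: state stable at prey=1, pred=1 (no change)
No extinction within 15 steps

Answer: 16 both-alive 1 1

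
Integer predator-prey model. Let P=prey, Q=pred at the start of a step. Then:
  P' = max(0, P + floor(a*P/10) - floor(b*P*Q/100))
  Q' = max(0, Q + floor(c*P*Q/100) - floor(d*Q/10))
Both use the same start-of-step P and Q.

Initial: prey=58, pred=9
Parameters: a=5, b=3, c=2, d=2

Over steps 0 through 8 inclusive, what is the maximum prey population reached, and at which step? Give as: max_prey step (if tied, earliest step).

Answer: 72 1

Derivation:
Step 1: prey: 58+29-15=72; pred: 9+10-1=18
Step 2: prey: 72+36-38=70; pred: 18+25-3=40
Step 3: prey: 70+35-84=21; pred: 40+56-8=88
Step 4: prey: 21+10-55=0; pred: 88+36-17=107
Step 5: prey: 0+0-0=0; pred: 107+0-21=86
Step 6: prey: 0+0-0=0; pred: 86+0-17=69
Step 7: prey: 0+0-0=0; pred: 69+0-13=56
Step 8: prey: 0+0-0=0; pred: 56+0-11=45
Max prey = 72 at step 1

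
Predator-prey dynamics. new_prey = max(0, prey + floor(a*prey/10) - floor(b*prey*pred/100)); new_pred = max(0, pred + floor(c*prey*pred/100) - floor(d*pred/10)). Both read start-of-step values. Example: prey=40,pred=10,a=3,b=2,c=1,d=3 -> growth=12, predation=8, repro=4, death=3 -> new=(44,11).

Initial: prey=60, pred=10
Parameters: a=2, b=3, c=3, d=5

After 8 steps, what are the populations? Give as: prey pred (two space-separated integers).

Answer: 0 2

Derivation:
Step 1: prey: 60+12-18=54; pred: 10+18-5=23
Step 2: prey: 54+10-37=27; pred: 23+37-11=49
Step 3: prey: 27+5-39=0; pred: 49+39-24=64
Step 4: prey: 0+0-0=0; pred: 64+0-32=32
Step 5: prey: 0+0-0=0; pred: 32+0-16=16
Step 6: prey: 0+0-0=0; pred: 16+0-8=8
Step 7: prey: 0+0-0=0; pred: 8+0-4=4
Step 8: prey: 0+0-0=0; pred: 4+0-2=2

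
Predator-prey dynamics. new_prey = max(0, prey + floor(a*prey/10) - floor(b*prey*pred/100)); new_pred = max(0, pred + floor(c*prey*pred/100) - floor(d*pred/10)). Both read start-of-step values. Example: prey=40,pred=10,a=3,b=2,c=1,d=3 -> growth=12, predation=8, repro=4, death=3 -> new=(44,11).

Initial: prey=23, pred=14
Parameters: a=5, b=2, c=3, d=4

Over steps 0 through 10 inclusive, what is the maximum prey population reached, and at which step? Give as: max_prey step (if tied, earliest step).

Answer: 32 2

Derivation:
Step 1: prey: 23+11-6=28; pred: 14+9-5=18
Step 2: prey: 28+14-10=32; pred: 18+15-7=26
Step 3: prey: 32+16-16=32; pred: 26+24-10=40
Step 4: prey: 32+16-25=23; pred: 40+38-16=62
Step 5: prey: 23+11-28=6; pred: 62+42-24=80
Step 6: prey: 6+3-9=0; pred: 80+14-32=62
Step 7: prey: 0+0-0=0; pred: 62+0-24=38
Step 8: prey: 0+0-0=0; pred: 38+0-15=23
Step 9: prey: 0+0-0=0; pred: 23+0-9=14
Step 10: prey: 0+0-0=0; pred: 14+0-5=9
Max prey = 32 at step 2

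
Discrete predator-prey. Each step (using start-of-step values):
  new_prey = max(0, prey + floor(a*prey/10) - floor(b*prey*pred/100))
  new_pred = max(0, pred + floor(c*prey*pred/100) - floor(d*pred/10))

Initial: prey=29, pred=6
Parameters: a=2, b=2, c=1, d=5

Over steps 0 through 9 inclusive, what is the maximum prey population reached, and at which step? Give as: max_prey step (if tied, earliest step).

Answer: 87 9

Derivation:
Step 1: prey: 29+5-3=31; pred: 6+1-3=4
Step 2: prey: 31+6-2=35; pred: 4+1-2=3
Step 3: prey: 35+7-2=40; pred: 3+1-1=3
Step 4: prey: 40+8-2=46; pred: 3+1-1=3
Step 5: prey: 46+9-2=53; pred: 3+1-1=3
Step 6: prey: 53+10-3=60; pred: 3+1-1=3
Step 7: prey: 60+12-3=69; pred: 3+1-1=3
Step 8: prey: 69+13-4=78; pred: 3+2-1=4
Step 9: prey: 78+15-6=87; pred: 4+3-2=5
Max prey = 87 at step 9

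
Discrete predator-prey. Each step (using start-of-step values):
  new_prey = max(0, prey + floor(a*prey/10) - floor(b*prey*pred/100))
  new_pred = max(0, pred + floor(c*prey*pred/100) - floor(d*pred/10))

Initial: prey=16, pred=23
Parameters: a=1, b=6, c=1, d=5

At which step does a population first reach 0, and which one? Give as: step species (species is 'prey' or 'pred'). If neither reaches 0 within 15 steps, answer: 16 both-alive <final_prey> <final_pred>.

Step 1: prey: 16+1-22=0; pred: 23+3-11=15
First extinction: prey at step 1

Answer: 1 prey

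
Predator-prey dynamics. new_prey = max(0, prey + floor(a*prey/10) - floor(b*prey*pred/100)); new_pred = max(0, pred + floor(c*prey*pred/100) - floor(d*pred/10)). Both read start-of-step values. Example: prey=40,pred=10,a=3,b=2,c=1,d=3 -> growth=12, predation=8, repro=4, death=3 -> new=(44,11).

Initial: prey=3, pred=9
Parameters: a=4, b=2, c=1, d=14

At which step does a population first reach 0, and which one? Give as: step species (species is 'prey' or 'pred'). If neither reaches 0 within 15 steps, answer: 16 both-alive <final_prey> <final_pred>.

Step 1: prey: 3+1-0=4; pred: 9+0-12=0
First extinction: pred at step 1

Answer: 1 pred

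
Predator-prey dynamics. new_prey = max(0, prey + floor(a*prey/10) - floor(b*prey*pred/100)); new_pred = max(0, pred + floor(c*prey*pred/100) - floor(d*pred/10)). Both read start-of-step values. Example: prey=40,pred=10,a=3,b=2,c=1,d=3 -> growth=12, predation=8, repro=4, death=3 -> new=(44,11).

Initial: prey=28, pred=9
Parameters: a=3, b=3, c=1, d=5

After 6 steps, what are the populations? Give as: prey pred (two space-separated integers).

Answer: 61 3

Derivation:
Step 1: prey: 28+8-7=29; pred: 9+2-4=7
Step 2: prey: 29+8-6=31; pred: 7+2-3=6
Step 3: prey: 31+9-5=35; pred: 6+1-3=4
Step 4: prey: 35+10-4=41; pred: 4+1-2=3
Step 5: prey: 41+12-3=50; pred: 3+1-1=3
Step 6: prey: 50+15-4=61; pred: 3+1-1=3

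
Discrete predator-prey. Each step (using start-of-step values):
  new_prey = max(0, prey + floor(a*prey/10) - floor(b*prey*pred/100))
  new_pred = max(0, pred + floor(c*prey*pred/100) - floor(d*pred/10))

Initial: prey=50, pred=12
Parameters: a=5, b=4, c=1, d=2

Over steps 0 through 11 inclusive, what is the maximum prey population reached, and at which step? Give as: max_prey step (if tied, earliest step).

Step 1: prey: 50+25-24=51; pred: 12+6-2=16
Step 2: prey: 51+25-32=44; pred: 16+8-3=21
Step 3: prey: 44+22-36=30; pred: 21+9-4=26
Step 4: prey: 30+15-31=14; pred: 26+7-5=28
Step 5: prey: 14+7-15=6; pred: 28+3-5=26
Step 6: prey: 6+3-6=3; pred: 26+1-5=22
Step 7: prey: 3+1-2=2; pred: 22+0-4=18
Step 8: prey: 2+1-1=2; pred: 18+0-3=15
Step 9: prey: 2+1-1=2; pred: 15+0-3=12
Step 10: prey: 2+1-0=3; pred: 12+0-2=10
Step 11: prey: 3+1-1=3; pred: 10+0-2=8
Max prey = 51 at step 1

Answer: 51 1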